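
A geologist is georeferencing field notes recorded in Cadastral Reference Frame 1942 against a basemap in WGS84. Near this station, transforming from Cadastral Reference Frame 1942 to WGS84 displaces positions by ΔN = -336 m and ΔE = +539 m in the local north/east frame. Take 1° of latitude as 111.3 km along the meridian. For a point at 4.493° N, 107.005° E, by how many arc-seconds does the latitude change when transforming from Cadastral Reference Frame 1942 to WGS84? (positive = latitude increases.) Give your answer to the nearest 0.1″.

1° of latitude = 111.3 km, so Δφ = -336.0 / 111300 = -0.0030189° = -10.868″.

Δφ = -10.9″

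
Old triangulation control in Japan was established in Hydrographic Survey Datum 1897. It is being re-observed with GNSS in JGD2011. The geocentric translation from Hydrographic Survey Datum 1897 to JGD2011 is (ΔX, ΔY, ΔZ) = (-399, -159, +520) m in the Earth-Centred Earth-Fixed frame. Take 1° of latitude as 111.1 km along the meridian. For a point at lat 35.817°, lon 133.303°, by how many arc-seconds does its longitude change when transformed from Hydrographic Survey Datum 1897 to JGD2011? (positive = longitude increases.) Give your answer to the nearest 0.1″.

sin φ = 0.585198, cos φ = 0.810890, sin λ = 0.727737, cos λ = -0.685856.
East component: ΔE = −sin λ·ΔX + cos λ·ΔY = −(0.727737)(-399) + (-0.685856)(-159) = 399.42 m.
1° of latitude spans 111100 m; at latitude φ, 1° of longitude spans that × cos φ = 90089.9 m, so Δλ = 399.42 / 90089.9 × 3600 = 15.961″.

Δλ = 16.0″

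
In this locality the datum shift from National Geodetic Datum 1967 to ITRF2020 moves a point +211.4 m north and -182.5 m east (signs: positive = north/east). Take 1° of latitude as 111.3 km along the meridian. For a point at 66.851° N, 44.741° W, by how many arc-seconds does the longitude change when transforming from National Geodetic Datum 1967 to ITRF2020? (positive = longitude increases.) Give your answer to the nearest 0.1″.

At latitude 66.851°, cos φ = 0.393124.
1° of longitude at this latitude = 111.3 × cos φ = 43.75 km, so Δλ = -182.5 / 43754.7 = -0.0041710° = -15.016″.

Δλ = -15.0″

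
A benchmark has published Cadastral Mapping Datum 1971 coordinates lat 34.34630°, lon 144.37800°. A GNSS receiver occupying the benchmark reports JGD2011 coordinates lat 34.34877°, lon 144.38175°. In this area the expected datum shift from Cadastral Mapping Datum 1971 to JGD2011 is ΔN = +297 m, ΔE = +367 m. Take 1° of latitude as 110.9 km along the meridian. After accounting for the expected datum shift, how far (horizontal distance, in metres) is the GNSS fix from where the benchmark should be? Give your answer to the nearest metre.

Observed coordinate differences: Δφ = +0.00247°, Δλ = +0.00375°.
Converting to metres (1° lat = 110900 m, cos φ = 0.825643): observed ΔN = 273.9 m, observed ΔE = 343.4 m.
Subtracting the expected shift leaves a residual of 273.9 − (297) = -23.1 m north and 343.4 − (367) = -23.6 m east.
Residual distance = √((-23.1)² + (-23.6)²) = 33.0 m.

33 m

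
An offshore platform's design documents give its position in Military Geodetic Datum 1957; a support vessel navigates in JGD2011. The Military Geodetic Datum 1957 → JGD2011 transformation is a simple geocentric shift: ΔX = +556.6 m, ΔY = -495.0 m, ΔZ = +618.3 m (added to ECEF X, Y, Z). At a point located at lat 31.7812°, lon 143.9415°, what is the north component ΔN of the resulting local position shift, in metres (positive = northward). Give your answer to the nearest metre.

At φ = 31.7812°, λ = 143.9415°: sin φ = 0.526677, cos φ = 0.850066, sin λ = 0.588611, cos λ = -0.808416.
ΔN = −sin φ cos λ·ΔX − sin φ sin λ·ΔY + cos φ·ΔZ = −(0.526677)(-0.808416)(556.6) − (0.526677)(0.588611)(-495.0) + (0.850066)(618.3) = 916.04 m.

ΔN = 916 m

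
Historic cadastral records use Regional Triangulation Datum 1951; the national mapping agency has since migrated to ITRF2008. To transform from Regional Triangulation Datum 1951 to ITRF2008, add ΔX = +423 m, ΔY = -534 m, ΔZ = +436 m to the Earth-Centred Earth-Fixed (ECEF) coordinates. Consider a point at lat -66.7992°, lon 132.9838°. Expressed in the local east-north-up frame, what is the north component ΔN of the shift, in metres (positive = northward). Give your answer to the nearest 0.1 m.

ΔN = -452.4 m

At φ = -66.7992°, λ = 132.9838°: sin φ = -0.919130, cos φ = 0.393955, sin λ = 0.731547, cos λ = -0.681792.
ΔN = −sin φ cos λ·ΔX − sin φ sin λ·ΔY + cos φ·ΔZ = −(-0.919130)(-0.681792)(423) − (-0.919130)(0.731547)(-534) + (0.393955)(436) = -452.37 m.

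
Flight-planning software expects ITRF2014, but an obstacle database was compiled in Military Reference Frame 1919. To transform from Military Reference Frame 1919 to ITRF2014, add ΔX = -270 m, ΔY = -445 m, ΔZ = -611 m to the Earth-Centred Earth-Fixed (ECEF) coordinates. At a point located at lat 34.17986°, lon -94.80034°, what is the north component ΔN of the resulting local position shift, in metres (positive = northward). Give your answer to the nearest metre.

ΔN = -767 m

The local north axis is (−sin φ cos λ, −sin φ sin λ, cos φ), giving ΔN = -12.693 − 249.121 − 505.467 = -767.28 m.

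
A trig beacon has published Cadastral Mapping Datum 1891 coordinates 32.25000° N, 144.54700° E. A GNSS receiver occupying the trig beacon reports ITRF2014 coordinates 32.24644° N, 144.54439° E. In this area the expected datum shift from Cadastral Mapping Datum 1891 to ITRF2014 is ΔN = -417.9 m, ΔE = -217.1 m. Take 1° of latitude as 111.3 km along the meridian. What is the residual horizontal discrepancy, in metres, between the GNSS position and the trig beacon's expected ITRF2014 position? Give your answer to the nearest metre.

36 m

Observed coordinate differences: Δφ = -0.00356°, Δλ = -0.00261°.
Converting to metres (1° lat = 111300 m, cos φ = 0.845728): observed ΔN = -396.2 m, observed ΔE = -245.7 m.
Subtracting the expected shift leaves a residual of -396.2 − (-417.9) = 21.7 m north and -245.7 − (-217.1) = -28.6 m east.
Residual distance = √(21.7² + (-28.6)²) = 35.9 m.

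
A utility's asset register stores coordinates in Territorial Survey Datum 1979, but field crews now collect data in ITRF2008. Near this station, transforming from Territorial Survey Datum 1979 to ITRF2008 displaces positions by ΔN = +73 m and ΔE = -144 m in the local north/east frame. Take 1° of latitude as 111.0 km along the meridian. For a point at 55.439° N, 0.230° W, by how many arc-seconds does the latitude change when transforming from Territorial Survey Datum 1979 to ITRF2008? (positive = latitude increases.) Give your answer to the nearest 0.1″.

Δφ = 2.4″

1° of latitude = 111.0 km, so Δφ = 73.0 / 111000 = 0.0006577° = 2.368″.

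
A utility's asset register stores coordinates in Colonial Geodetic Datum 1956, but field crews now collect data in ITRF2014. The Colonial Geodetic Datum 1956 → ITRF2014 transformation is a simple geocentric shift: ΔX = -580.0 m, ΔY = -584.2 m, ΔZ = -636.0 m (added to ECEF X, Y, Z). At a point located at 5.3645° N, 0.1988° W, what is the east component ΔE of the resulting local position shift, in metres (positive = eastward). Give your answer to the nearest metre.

At φ = 5.3645°, λ = -0.1988°: sin φ = 0.093491, cos φ = 0.995620, sin λ = -0.003470, cos λ = 0.999994.
ΔE = −sin λ·ΔX + cos λ·ΔY = −(-0.003470)·(-580.0) + (0.999994)·(-584.2) = -586.21 m.

ΔE = -586 m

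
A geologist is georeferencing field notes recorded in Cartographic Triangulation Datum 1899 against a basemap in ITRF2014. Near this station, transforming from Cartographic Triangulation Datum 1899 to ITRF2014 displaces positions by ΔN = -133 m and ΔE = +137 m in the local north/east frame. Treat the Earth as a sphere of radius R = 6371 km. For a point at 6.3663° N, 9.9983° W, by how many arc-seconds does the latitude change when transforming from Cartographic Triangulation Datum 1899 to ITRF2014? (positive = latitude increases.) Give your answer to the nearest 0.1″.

Δφ = -4.3″

On a sphere of radius R, 1 rad of latitude = R, so Δφ = ΔN / R = -133.0 / 6371000 = -2.0876e-05 rad = -4.306″.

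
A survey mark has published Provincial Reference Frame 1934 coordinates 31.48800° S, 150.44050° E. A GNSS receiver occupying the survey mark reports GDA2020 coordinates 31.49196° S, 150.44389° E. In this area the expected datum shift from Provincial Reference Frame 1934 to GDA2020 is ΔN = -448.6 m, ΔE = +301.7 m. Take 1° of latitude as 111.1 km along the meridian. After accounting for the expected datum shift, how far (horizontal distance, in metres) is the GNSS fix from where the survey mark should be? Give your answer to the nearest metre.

21 m

Observed coordinate differences: Δφ = -0.00396°, Δλ = +0.00339°.
Converting to metres (1° lat = 111100 m, cos φ = 0.852750): observed ΔN = -440.0 m, observed ΔE = 321.2 m.
Subtracting the expected shift leaves a residual of -440.0 − (-448.6) = 8.6 m north and 321.2 − (301.7) = 19.5 m east.
Residual distance = √(8.6² + 19.5²) = 21.3 m.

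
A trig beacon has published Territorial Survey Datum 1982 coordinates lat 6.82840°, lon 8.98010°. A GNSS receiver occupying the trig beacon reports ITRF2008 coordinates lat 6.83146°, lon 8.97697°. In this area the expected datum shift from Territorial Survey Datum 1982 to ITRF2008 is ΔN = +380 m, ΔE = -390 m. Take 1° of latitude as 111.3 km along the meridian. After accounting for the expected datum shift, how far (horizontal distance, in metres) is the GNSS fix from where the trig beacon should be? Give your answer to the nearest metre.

Observed coordinate differences: Δφ = +0.00306°, Δλ = -0.00313°.
Converting to metres (1° lat = 111300 m, cos φ = 0.992907): observed ΔN = 340.6 m, observed ΔE = -345.9 m.
Subtracting the expected shift leaves a residual of 340.6 − (380) = -39.4 m north and -345.9 − (-390) = 44.1 m east.
Residual distance = √((-39.4)² + 44.1²) = 59.2 m.

59 m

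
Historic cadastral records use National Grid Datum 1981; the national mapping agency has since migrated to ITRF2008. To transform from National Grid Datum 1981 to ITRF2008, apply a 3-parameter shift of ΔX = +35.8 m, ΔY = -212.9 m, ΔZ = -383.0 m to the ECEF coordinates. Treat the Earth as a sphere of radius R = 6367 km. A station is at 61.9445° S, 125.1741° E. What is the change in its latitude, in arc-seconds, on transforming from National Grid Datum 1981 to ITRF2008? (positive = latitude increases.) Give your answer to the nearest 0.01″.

sin φ = -0.882492, cos φ = 0.470327, sin λ = 0.817405, cos λ = -0.576063.
North component: ΔN = −sin φ cos λ·ΔX − sin φ sin λ·ΔY + cos φ·ΔZ = −(-0.882492)(-0.576063)(35.8) − (-0.882492)(0.817405)(-212.9) + (0.470327)(-383.0) = -351.91 m.
1° of latitude spans πR/180 = 111125 m, so Δφ = -351.91 / 111125 × 3600 = -11.400″.

Δφ = -11.40″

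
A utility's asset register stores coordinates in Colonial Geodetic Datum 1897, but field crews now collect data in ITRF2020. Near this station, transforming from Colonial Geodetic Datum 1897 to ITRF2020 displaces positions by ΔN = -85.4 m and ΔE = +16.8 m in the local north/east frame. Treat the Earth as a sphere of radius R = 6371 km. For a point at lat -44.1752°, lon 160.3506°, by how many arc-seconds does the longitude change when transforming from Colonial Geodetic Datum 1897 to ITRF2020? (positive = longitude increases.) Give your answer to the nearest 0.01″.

Δλ = 0.76″

At latitude -44.1752°, cos φ = 0.717212.
One radian of longitude at latitude φ spans R cos φ, so Δλ = ΔE / (R cos φ) = 16.8 / (6371000 × 0.717212) = 3.6767e-06 rad = 0.758″.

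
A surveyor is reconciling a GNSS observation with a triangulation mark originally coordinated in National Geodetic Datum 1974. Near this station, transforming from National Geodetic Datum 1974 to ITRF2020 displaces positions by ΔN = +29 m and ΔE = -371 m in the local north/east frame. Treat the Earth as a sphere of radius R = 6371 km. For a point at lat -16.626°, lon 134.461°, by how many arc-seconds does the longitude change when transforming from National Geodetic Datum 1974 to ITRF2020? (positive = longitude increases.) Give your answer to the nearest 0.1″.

Δλ = -12.5″

At latitude -16.626°, cos φ = 0.958193.
One radian of longitude at latitude φ spans R cos φ, so Δλ = ΔE / (R cos φ) = -371.0 / (6371000 × 0.958193) = -6.0773e-05 rad = -12.535″.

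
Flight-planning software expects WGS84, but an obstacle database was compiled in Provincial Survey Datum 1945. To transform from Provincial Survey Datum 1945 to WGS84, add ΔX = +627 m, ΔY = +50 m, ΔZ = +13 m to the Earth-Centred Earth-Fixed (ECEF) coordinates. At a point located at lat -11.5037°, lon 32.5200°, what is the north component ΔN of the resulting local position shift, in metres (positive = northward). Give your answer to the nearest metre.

At φ = -11.5037°, λ = 32.5200°: sin φ = -0.199431, cos φ = 0.979912, sin λ = 0.537594, cos λ = 0.843204.
ΔN = −sin φ cos λ·ΔX − sin φ sin λ·ΔY + cos φ·ΔZ = −(-0.199431)(0.843204)(627) − (-0.199431)(0.537594)(50) + (0.979912)(13) = 123.54 m.

ΔN = 124 m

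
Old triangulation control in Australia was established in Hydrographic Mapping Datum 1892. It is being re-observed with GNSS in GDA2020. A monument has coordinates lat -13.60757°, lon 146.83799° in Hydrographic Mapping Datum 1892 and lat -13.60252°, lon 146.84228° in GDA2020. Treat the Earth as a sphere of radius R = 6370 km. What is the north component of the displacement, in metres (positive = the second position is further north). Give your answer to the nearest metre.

ΔN = 561 m

Δφ = -13.60252° − -13.60757° = +0.00505°; Δλ = 146.84228° − 146.83799° = +0.00429°.
1° along a meridian = πR/180 = 111177 m.
ΔN = Δφ × 111177 = 561.4 m; ΔE = Δλ × 111177 × cos(-13.60757°) = +0.00429 × 111177 × 0.971930 = 463.6 m.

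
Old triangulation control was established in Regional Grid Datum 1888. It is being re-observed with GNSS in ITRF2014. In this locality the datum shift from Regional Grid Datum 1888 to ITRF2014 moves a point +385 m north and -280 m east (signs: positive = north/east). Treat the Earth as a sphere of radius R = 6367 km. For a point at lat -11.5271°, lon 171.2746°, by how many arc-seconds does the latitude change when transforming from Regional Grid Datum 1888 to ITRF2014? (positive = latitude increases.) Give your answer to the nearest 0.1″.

Δφ = 12.5″

On a sphere of radius R, 1 rad of latitude = R, so Δφ = ΔN / R = 385.0 / 6367000 = 6.0468e-05 rad = 12.472″.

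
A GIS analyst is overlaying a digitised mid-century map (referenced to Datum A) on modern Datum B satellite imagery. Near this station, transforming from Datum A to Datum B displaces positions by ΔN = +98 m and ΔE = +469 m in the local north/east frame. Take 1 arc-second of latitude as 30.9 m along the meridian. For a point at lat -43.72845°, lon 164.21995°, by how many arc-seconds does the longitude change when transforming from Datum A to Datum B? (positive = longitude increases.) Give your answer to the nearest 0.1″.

Δλ = 21.0″

At latitude -43.72845°, cos φ = 0.722624.
1″ of longitude at this latitude = 30.90 × cos φ = 22.3291 m, so Δλ = 469.0 / 22.3291 = 21.004″.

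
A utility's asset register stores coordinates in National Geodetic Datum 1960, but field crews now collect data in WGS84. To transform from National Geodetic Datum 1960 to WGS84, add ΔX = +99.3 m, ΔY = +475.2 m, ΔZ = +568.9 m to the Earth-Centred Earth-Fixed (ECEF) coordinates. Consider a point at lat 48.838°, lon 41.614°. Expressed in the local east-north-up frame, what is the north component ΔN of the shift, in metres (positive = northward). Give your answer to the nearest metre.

At φ = 48.838°, λ = 41.614°: sin φ = 0.752852, cos φ = 0.658190, sin λ = 0.664109, cos λ = 0.747636.
ΔN = −sin φ cos λ·ΔX − sin φ sin λ·ΔY + cos φ·ΔZ = −(0.752852)(0.747636)(99.3) − (0.752852)(0.664109)(475.2) + (0.658190)(568.9) = 80.96 m.

ΔN = 81 m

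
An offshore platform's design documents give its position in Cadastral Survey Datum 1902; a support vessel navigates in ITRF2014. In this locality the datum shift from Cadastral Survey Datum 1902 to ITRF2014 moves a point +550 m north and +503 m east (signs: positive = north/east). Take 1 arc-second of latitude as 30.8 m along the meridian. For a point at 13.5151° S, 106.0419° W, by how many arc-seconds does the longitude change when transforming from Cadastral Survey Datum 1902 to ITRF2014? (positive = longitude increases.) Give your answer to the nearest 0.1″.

Δλ = 16.8″

At latitude -13.5151°, cos φ = 0.972308.
1″ of longitude at this latitude = 30.80 × cos φ = 29.9471 m, so Δλ = 503.0 / 29.9471 = 16.796″.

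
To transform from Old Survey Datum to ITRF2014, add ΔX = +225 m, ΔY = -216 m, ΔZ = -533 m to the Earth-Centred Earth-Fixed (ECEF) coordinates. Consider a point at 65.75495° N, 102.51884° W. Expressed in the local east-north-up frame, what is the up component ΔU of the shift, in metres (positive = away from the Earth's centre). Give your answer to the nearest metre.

ΔU = -419 m

The local up (radial) axis is (cos φ cos λ, cos φ sin λ, sin φ), giving ΔU = -20.027 + 86.589 − 485.988 = -419.43 m.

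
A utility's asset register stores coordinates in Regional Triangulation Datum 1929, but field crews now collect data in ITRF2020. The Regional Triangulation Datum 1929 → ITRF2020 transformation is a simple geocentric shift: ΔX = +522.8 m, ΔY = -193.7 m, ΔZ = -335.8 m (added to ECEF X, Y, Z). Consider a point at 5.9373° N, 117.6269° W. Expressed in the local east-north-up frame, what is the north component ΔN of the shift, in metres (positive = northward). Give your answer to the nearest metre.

At φ = 5.9373°, λ = -117.6269°: sin φ = 0.103440, cos φ = 0.994636, sin λ = -0.885986, cos λ = -0.463712.
ΔN = −sin φ cos λ·ΔX − sin φ sin λ·ΔY + cos φ·ΔZ = −(0.103440)(-0.463712)(522.8) − (0.103440)(-0.885986)(-193.7) + (0.994636)(-335.8) = -326.67 m.

ΔN = -327 m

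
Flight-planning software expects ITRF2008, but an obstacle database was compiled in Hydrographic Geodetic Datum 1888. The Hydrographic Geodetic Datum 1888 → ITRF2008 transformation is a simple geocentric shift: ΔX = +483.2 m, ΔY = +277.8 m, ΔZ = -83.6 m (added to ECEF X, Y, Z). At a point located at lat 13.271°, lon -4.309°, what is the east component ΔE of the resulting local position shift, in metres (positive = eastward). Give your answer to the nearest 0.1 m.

The local east axis at (φ, λ) is (−sin λ, cos λ, 0), so ΔE = −sin(-4.309°)·483.2 + cos(-4.309°)·277.8 = 313.32 m.

ΔE = 313.3 m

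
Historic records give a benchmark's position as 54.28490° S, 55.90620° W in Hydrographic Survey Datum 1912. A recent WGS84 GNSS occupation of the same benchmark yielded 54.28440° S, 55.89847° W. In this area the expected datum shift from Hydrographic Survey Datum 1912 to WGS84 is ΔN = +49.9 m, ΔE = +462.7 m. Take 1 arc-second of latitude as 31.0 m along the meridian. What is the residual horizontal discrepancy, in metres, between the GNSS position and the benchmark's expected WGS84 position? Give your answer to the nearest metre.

Observed coordinate differences: Δφ = +0.00050°, Δλ = +0.00773°.
Converting to metres (1° lat = 111600 m, cos φ = 0.583755): observed ΔN = 55.8 m, observed ΔE = 503.6 m.
Subtracting the expected shift leaves a residual of 55.8 − (49.9) = 5.9 m north and 503.6 − (462.7) = 40.9 m east.
Residual distance = √(5.9² + 40.9²) = 41.3 m.

41 m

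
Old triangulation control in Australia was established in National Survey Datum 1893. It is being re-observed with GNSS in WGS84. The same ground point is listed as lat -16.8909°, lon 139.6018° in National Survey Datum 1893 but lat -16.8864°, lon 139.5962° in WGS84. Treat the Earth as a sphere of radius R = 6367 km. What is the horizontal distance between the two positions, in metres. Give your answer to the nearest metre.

Δφ = -16.8864° − -16.8909° = +0.0045°; Δλ = 139.5962° − 139.6018° = -0.0056°.
1° along a meridian = πR/180 = 111125 m.
ΔN = Δφ × 111125 = 500.1 m; ΔE = Δλ × 111125 × cos(-16.8909°) = -0.0056 × 111125 × 0.956860 = -595.5 m.
Distance = √(ΔE² + ΔN²) = √((-595.5)² + 500.1²) = 777.6 m.

778 m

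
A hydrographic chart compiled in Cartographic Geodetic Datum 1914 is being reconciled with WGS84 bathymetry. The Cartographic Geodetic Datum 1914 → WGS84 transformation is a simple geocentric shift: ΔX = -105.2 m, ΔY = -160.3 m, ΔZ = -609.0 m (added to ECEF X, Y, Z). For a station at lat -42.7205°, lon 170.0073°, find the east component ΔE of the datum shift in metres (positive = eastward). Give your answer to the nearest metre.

At φ = -42.7205°, λ = 170.0073°: sin φ = -0.678423, cos φ = 0.734672, sin λ = 0.173523, cos λ = -0.984830.
ΔE = −sin λ·ΔX + cos λ·ΔY = −(0.173523)·(-105.2) + (-0.984830)·(-160.3) = 176.12 m.

ΔE = 176 m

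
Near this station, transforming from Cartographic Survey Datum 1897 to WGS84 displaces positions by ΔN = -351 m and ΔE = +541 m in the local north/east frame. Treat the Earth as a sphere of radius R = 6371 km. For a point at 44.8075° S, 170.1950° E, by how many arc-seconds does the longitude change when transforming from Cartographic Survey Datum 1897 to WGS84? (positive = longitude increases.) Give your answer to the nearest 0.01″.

At latitude -44.8075°, cos φ = 0.709478.
One radian of longitude at latitude φ spans R cos φ, so Δλ = ΔE / (R cos φ) = 541.0 / (6371000 × 0.709478) = 1.1969e-04 rad = 24.687″.

Δλ = 24.69″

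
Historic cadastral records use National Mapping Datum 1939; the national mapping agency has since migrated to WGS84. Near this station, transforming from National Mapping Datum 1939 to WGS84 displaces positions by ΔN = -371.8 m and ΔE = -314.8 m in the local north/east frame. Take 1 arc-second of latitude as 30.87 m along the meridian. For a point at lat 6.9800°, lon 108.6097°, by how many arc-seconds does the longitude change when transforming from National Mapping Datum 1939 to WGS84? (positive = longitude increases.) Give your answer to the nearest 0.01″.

Δλ = -10.27″

At latitude 6.9800°, cos φ = 0.992589.
1″ of longitude at this latitude = 30.87 × cos φ = 30.6412 m, so Δλ = -314.8 / 30.6412 = -10.274″.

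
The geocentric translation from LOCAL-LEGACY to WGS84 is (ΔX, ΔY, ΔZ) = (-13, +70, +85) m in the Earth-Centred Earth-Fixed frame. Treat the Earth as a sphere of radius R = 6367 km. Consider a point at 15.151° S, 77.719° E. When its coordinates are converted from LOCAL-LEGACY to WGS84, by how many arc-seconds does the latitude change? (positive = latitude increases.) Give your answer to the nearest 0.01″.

Δφ = 3.21″

sin φ = -0.261364, cos φ = 0.965240, sin λ = 0.977116, cos λ = 0.212706.
North component: ΔN = −sin φ cos λ·ΔX − sin φ sin λ·ΔY + cos φ·ΔZ = −(-0.261364)(0.212706)(-13) − (-0.261364)(0.977116)(70) + (0.965240)(85) = 99.20 m.
1° of latitude spans πR/180 = 111125 m, so Δφ = 99.20 / 111125 × 3600 = 3.214″.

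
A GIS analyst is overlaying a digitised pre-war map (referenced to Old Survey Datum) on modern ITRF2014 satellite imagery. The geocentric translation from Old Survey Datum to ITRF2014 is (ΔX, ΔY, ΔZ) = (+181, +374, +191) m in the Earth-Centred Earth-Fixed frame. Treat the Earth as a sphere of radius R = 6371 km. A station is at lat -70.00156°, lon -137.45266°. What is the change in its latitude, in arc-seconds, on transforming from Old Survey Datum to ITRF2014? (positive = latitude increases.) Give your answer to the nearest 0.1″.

sin φ = -0.939702, cos φ = 0.341995, sin λ = -0.676199, cos λ = -0.736719.
North component: ΔN = −sin φ cos λ·ΔX − sin φ sin λ·ΔY + cos φ·ΔZ = −(-0.939702)(-0.736719)(181) − (-0.939702)(-0.676199)(374) + (0.341995)(191) = -297.63 m.
1° of latitude spans πR/180 = 111195 m, so Δφ = -297.63 / 111195 × 3600 = -9.636″.

Δφ = -9.6″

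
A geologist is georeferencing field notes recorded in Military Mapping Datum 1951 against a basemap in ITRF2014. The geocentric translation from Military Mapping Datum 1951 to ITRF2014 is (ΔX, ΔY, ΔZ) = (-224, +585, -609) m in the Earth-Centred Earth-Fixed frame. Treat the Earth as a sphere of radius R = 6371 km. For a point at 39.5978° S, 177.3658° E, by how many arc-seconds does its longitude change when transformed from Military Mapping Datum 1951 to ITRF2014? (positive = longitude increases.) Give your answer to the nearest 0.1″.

sin φ = -0.637394, cos φ = 0.770538, sin λ = 0.045959, cos λ = -0.998943.
East component: ΔE = −sin λ·ΔX + cos λ·ΔY = −(0.045959)(-224) + (-0.998943)(585) = -574.09 m.
1° of latitude spans πR/180 = 111195 m; at latitude φ, 1° of longitude spans that × cos φ = 85679.9 m, so Δλ = -574.09 / 85679.9 × 3600 = -24.121″.

Δλ = -24.1″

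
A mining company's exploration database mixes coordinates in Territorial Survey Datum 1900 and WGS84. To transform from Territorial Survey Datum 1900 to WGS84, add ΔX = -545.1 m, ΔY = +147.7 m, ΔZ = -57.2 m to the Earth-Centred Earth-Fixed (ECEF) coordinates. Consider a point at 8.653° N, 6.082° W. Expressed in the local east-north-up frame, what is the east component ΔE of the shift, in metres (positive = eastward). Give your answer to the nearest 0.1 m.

At φ = 8.653°, λ = -6.082°: sin φ = 0.150450, cos φ = 0.988618, sin λ = -0.105952, cos λ = 0.994371.
ΔE = −sin λ·ΔX + cos λ·ΔY = −(-0.105952)·(-545.1) + (0.994371)·(147.7) = 89.11 m.

ΔE = 89.1 m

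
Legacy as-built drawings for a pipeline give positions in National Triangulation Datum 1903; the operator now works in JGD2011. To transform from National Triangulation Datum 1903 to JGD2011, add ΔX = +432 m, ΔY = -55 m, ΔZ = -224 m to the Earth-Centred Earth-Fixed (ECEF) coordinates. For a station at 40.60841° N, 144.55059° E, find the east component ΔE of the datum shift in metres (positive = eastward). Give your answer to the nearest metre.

ΔE = -206 m

The local east axis at (φ, λ) is (−sin λ, cos λ, 0), so ΔE = −sin(144.55059°)·432 + cos(144.55059°)·(-55) = -205.75 m.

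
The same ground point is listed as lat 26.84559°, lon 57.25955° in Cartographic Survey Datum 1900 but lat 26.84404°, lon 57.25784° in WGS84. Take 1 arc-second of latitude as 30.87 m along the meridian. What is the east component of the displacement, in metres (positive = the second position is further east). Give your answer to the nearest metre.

Δφ = 26.84404° − 26.84559° = -0.00155°; Δλ = 57.25784° − 57.25955° = -0.00171°.
1° of latitude = 3600 × 30.87 = 111132 m.
ΔN = Δφ × 111132 = -172.3 m; ΔE = Δλ × 111132 × cos(26.84559°) = -0.00171 × 111132 × 0.892227 = -169.6 m.

ΔE = -170 m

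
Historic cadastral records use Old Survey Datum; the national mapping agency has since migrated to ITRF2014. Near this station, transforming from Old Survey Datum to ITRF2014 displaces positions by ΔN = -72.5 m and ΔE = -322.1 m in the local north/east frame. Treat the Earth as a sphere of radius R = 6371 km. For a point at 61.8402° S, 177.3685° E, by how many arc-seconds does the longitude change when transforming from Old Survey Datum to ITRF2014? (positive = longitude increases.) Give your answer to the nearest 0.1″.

Δλ = -22.1″

At latitude -61.8402°, cos φ = 0.471932.
One radian of longitude at latitude φ spans R cos φ, so Δλ = ΔE / (R cos φ) = -322.1 / (6371000 × 0.471932) = -1.0713e-04 rad = -22.097″.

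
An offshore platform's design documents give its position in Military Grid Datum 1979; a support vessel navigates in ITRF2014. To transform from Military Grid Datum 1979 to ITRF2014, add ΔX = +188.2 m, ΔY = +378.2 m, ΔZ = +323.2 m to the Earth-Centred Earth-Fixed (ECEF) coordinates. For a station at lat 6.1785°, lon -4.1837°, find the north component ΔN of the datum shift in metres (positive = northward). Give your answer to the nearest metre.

ΔN = 304 m

The local north axis is (−sin φ cos λ, −sin φ sin λ, cos φ), giving ΔN = -20.201 + 2.970 + 321.323 = 304.09 m.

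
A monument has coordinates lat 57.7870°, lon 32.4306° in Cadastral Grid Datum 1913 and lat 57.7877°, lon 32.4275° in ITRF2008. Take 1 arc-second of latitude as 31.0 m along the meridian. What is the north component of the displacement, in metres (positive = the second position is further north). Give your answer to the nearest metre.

ΔN = 78 m

Δφ = 57.7877° − 57.7870° = +0.0007°; Δλ = 32.4275° − 32.4306° = -0.0031°.
1° of latitude = 3600 × 31.00 = 111600 m.
ΔN = Δφ × 111600 = 78.1 m; ΔE = Δλ × 111600 × cos(57.7870°) = -0.0031 × 111600 × 0.533068 = -184.4 m.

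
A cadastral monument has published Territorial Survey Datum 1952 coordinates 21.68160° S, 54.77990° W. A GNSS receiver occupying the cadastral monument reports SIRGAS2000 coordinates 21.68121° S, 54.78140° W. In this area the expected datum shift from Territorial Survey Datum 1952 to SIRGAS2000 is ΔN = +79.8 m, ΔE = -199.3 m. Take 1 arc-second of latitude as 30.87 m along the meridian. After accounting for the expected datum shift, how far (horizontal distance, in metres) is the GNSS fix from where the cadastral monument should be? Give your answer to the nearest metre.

Observed coordinate differences: Δφ = +0.00039°, Δλ = -0.00150°.
Converting to metres (1° lat = 111132 m, cos φ = 0.929251): observed ΔN = 43.3 m, observed ΔE = -154.9 m.
Subtracting the expected shift leaves a residual of 43.3 − (79.8) = -36.5 m north and -154.9 − (-199.3) = 44.4 m east.
Residual distance = √((-36.5)² + 44.4²) = 57.4 m.

57 m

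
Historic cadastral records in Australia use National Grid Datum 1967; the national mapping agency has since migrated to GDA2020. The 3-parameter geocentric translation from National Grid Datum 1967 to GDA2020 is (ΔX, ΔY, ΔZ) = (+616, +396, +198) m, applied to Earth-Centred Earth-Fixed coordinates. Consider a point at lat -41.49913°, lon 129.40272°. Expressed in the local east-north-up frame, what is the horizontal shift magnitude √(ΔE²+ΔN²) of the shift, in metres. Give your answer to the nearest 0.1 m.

At φ = -41.49913°, λ = 129.40272°: sin φ = -0.662609, cos φ = 0.748966, sin λ = 0.772703, cos λ = -0.634767.
ΔE = −sin λ·ΔX + cos λ·ΔY = −(0.772703)·(616) + (-0.634767)·(396) = -727.35 m.
ΔN = −sin φ cos λ·ΔX − sin φ sin λ·ΔY + cos φ·ΔZ = −(-0.662609)(-0.634767)(616) − (-0.662609)(0.772703)(396) + (0.748966)(198) = 91.96 m.
Horizontal magnitude = √(ΔE² + ΔN²) = √((-727.35)² + 91.96²) = 733.14 m.

733.1 m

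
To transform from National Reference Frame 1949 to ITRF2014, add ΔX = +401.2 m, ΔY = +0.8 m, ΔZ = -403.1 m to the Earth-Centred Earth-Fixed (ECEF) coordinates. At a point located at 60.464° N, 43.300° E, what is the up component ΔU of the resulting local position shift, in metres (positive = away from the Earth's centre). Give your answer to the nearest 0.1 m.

At φ = 60.464°, λ = 43.300°: sin φ = 0.870046, cos φ = 0.492970, sin λ = 0.685818, cos λ = 0.727773.
ΔU = cos φ cos λ·ΔX + cos φ sin λ·ΔY + sin φ·ΔZ = (0.492970)(0.727773)(401.2) + (0.492970)(0.685818)(0.8) + (0.870046)(-403.1) = -206.51 m.

ΔU = -206.5 m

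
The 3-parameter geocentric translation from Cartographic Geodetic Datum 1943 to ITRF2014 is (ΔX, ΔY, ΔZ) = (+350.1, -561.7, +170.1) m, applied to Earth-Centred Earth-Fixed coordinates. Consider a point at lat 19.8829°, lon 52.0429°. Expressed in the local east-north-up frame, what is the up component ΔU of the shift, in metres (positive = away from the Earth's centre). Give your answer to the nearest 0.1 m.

At φ = 19.8829°, λ = 52.0429°: sin φ = 0.340099, cos φ = 0.940390, sin λ = 0.788472, cos λ = 0.615071.
ΔU = cos φ cos λ·ΔX + cos φ sin λ·ΔY + sin φ·ΔZ = (0.940390)(0.615071)(350.1) + (0.940390)(0.788472)(-561.7) + (0.340099)(170.1) = -156.13 m.

ΔU = -156.1 m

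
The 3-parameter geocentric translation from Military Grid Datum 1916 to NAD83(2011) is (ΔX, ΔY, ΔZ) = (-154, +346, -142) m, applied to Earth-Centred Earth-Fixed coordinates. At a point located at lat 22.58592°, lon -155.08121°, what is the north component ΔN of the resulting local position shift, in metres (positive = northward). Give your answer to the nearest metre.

At φ = 22.58592°, λ = -155.08121°: sin φ = 0.384068, cos φ = 0.923305, sin λ = -0.421333, cos λ = -0.906906.
ΔN = −sin φ cos λ·ΔX − sin φ sin λ·ΔY + cos φ·ΔZ = −(0.384068)(-0.906906)(-154) − (0.384068)(-0.421333)(346) + (0.923305)(-142) = -128.76 m.

ΔN = -129 m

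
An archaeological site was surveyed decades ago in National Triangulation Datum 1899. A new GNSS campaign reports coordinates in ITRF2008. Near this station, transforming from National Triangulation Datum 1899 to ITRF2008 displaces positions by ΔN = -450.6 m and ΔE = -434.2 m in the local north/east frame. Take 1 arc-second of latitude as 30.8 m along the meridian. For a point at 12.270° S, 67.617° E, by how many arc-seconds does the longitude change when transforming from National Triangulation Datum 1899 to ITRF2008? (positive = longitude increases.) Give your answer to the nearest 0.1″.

At latitude -12.270°, cos φ = 0.977157.
1″ of longitude at this latitude = 30.80 × cos φ = 30.0964 m, so Δλ = -434.2 / 30.0964 = -14.427″.

Δλ = -14.4″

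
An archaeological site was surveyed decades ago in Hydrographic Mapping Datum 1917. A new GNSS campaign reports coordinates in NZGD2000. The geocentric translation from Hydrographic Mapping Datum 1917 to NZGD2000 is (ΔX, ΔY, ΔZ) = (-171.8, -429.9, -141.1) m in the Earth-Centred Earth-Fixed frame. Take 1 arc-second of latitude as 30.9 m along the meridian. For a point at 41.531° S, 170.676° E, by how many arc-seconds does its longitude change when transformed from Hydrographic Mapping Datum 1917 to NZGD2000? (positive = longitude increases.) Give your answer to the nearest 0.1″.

sin φ = -0.663025, cos φ = 0.748597, sin λ = 0.162017, cos λ = -0.986788.
East component: ΔE = −sin λ·ΔX + cos λ·ΔY = −(0.162017)(-171.8) + (-0.986788)(-429.9) = 452.05 m.
1° of latitude spans 3600 × 30.90 = 111240 m; at latitude φ, 1° of longitude spans that × cos φ = 83273.9 m, so Δλ = 452.05 / 83273.9 × 3600 = 19.543″.

Δλ = 19.5″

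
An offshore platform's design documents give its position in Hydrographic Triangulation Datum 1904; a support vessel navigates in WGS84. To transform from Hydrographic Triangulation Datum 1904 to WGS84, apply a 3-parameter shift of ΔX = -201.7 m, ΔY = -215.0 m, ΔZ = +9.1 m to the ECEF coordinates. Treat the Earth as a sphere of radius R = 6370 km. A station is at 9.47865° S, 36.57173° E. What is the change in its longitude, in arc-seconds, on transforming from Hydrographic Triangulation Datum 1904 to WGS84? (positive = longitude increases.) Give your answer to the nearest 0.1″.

Δλ = -1.7″

sin φ = -0.164680, cos φ = 0.986347, sin λ = 0.595829, cos λ = 0.803112.
East component: ΔE = −sin λ·ΔX + cos λ·ΔY = −(0.595829)(-201.7) + (0.803112)(-215.0) = -52.49 m.
1° of latitude spans πR/180 = 111177 m; at latitude φ, 1° of longitude spans that × cos φ = 109659.6 m, so Δλ = -52.49 / 109659.6 × 3600 = -1.723″.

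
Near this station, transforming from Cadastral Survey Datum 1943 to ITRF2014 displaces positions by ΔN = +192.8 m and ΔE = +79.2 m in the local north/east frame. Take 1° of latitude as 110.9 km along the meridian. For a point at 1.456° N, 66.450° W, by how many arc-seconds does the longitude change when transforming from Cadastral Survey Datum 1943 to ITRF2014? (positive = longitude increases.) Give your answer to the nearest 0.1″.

Δλ = 2.6″

At latitude 1.456°, cos φ = 0.999677.
1° of longitude at this latitude = 110.9 × cos φ = 110.86 km, so Δλ = 79.2 / 110864.2 = 0.0007144° = 2.572″.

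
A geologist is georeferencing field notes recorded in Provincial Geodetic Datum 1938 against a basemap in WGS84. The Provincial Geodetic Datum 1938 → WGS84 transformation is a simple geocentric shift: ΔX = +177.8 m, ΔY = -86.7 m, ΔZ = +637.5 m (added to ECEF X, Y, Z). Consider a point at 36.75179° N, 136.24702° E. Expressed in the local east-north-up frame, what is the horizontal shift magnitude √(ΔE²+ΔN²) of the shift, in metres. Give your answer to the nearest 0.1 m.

626.4 m

At φ = 36.75179°, λ = 136.24702°: sin φ = 0.598350, cos φ = 0.801235, sin λ = 0.691551, cos λ = -0.722328.
ΔE = −sin λ·ΔX + cos λ·ΔY = −(0.691551)·(177.8) + (-0.722328)·(-86.7) = -60.33 m.
ΔN = −sin φ cos λ·ΔX − sin φ sin λ·ΔY + cos φ·ΔZ = −(0.598350)(-0.722328)(177.8) − (0.598350)(0.691551)(-86.7) + (0.801235)(637.5) = 623.51 m.
Horizontal magnitude = √(ΔE² + ΔN²) = √((-60.33)² + 623.51²) = 626.42 m.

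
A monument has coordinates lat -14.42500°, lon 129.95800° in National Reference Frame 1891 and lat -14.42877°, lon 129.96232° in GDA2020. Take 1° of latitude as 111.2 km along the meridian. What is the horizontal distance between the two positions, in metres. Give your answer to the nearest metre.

626 m

Δφ = -14.42877° − -14.42500° = -0.00377°; Δλ = 129.96232° − 129.95800° = +0.00432°.
ΔN = Δφ × 111200 = -419.2 m; ΔE = Δλ × 111200 × cos(-14.42500°) = +0.00432 × 111200 × 0.968475 = 465.2 m.
Distance = √(ΔE² + ΔN²) = √(465.2² + (-419.2)²) = 626.3 m.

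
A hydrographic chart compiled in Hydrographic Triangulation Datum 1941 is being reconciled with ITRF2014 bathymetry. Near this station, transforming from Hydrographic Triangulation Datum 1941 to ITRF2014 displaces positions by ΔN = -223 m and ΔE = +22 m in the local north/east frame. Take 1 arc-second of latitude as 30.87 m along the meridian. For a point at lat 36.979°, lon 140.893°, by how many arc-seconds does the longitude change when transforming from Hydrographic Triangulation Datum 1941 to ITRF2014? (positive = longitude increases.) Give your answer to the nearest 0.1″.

Δλ = 0.9″

At latitude 36.979°, cos φ = 0.798856.
1″ of longitude at this latitude = 30.87 × cos φ = 24.6607 m, so Δλ = 22.0 / 24.6607 = 0.892″.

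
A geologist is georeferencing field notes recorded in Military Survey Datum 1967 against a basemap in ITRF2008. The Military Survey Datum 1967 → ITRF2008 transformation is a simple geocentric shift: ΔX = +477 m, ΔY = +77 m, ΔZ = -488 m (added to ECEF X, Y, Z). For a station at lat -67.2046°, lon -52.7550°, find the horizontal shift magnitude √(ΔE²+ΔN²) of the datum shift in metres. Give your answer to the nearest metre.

427 m

At φ = -67.2046°, λ = -52.7550°: sin φ = -0.921894, cos φ = 0.387442, sin λ = -0.796055, cos λ = 0.605225.
ΔE = −sin λ·ΔX + cos λ·ΔY = −(-0.796055)·(477) + (0.605225)·(77) = 426.32 m.
ΔN = −sin φ cos λ·ΔX − sin φ sin λ·ΔY + cos φ·ΔZ = −(-0.921894)(0.605225)(477) − (-0.921894)(-0.796055)(77) + (0.387442)(-488) = 20.56 m.
Horizontal magnitude = √(ΔE² + ΔN²) = √(426.32² + 20.56²) = 426.82 m.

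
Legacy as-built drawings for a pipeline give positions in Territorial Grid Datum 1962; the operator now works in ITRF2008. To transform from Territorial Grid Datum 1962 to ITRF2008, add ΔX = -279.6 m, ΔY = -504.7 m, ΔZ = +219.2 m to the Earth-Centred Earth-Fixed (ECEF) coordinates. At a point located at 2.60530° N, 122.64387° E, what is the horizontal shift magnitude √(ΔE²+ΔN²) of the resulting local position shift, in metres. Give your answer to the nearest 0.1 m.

The local east axis at (φ, λ) is (−sin λ, cos λ, 0), so ΔE = −sin(122.64387°)·(-279.6) + cos(122.64387°)·(-504.7) = 507.68 m.
The local north axis is (−sin φ cos λ, −sin φ sin λ, cos φ), giving ΔN = -6.856 + 19.318 + 218.973 = 231.44 m.
Horizontal magnitude = √(ΔE² + ΔN²) = √(507.68² + 231.44²) = 557.94 m.

557.9 m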